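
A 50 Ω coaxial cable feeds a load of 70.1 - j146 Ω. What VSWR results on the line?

Γ = (Z_L − Z_0)/(Z_L + Z_0) = (20.1 − j146)/(120.1 − j146)
|Γ| = 147/189 = 0.78
VSWR = (1 + |Γ|)/(1 − |Γ|) = 1.78/0.22

VSWR ≈ 8.07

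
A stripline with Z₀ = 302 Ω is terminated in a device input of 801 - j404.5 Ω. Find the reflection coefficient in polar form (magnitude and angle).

Γ ≈ 0.547 ∠ -18.9°

Γ = (Z_L − Z_0)/(Z_L + Z_0) = (499 − j404.5)/(1103 − j404.5)
|Γ| = 642/1170 = 0.547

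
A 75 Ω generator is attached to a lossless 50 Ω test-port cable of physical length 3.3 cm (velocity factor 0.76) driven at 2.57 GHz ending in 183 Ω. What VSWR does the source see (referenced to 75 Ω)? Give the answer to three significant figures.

λ = v/f = 0.76·c / 2.57 GHz = 0.0887 m
βl = 2π·l/λ = 2π × 0.372 = 134°
tan(βl) = -1.04
Z_in = Z_0·(Z_L + jZ_0·tanβl)/(Z_0 + jZ_L·tanβl) = 24.6 + j41.7 Ω
Γ_s = (Z_in − Z_s)/(Z_in + Z_s) = (-50.4 + j41.7)/(99.6 + j41.7), |Γ_s| = 0.605
VSWR = (1 + |Γ_s|)/(1 − |Γ_s|)

VSWR ≈ 4.07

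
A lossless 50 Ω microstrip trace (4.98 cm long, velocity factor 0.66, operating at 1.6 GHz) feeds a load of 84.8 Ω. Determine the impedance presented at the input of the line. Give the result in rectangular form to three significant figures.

Z_in ≈ 52.3 + j27.2 Ω

λ = v/f = 0.66·c / 1.6 GHz = 0.124 m
βl = 2π·l/λ = 2π × 0.402 = 145°
tan(βl) = tan(145°) = -0.704
Z_in = Z_0·(Z_L + jZ_0·tanβl)/(Z_0 + jZ_L·tanβl)
     = 50·(84.8 − j35.2)/(50 − j59.7)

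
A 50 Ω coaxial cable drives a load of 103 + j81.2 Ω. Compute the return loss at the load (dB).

Γ = (53 + j81.2)/(153 + j81.2), |Γ| = 0.56
RL = −20·log₁₀|Γ| = −20·log₁₀(0.56)

RL ≈ 5.04 dB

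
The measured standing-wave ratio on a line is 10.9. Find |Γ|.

|Γ| = (S − 1)/(S + 1) = (10.9 − 1)/(10.9 + 1) = 9.9/11.9

|Γ| ≈ 0.832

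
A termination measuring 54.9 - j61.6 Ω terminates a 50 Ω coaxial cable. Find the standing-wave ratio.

Γ = (Z_L − Z_0)/(Z_L + Z_0) = (4.9 − j61.6)/(104.9 − j61.6)
|Γ| = 61.8/122 = 0.508
VSWR = (1 + |Γ|)/(1 − |Γ|) = 1.51/0.492

VSWR ≈ 3.06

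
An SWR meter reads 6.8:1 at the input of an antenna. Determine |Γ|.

|Γ| = (S − 1)/(S + 1) = (6.8 − 1)/(6.8 + 1) = 5.8/7.8

|Γ| ≈ 0.744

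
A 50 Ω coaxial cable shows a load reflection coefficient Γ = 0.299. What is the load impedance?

Z_L = Z_0·(1 + Γ)/(1 − Γ) = 50·(1.3)/(0.701)

Z_L ≈ 92.7 Ω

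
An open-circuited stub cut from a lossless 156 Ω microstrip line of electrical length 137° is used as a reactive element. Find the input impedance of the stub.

tan(βl) = -0.933
For an open-circuited stub, Z_in = −jZ_0·cot(βl) = −jZ_0/tan(βl)

Z_in ≈ +j167 Ω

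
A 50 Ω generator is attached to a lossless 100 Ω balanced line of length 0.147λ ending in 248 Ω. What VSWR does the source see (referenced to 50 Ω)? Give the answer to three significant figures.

VSWR ≈ 2.82

βl = 2π × 0.147 = 52.9°
tan(βl) = 1.32
Z_in = Z_0·(Z_L + jZ_0·tanβl)/(Z_0 + jZ_L·tanβl) = 58 − j57.9 Ω
Γ_s = (Z_in − Z_s)/(Z_in + Z_s) = (7.97 − j57.9)/(108 − j57.9), |Γ_s| = 0.477
VSWR = (1 + |Γ_s|)/(1 − |Γ_s|)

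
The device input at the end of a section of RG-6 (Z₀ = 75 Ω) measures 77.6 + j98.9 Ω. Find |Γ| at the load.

Γ = (Z_L − Z_0)/(Z_L + Z_0) = (2.6 + j98.9)/(152.6 + j98.9)
|Γ| = 98.9/182

|Γ| ≈ 0.544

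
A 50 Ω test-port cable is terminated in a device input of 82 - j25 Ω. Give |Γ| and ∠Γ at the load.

Γ = (Z_L − Z_0)/(Z_L + Z_0) = (32 − j25)/(132 − j25)
|Γ| = 40.6/134 = 0.302

Γ ≈ 0.302 ∠ -27.3°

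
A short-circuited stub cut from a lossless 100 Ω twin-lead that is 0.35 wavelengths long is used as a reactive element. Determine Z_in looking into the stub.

Z_in ≈ −j138 Ω

βl = 2π × 0.35 = 126°
tan(βl) = -1.38
For a short-circuited stub, Z_in = jZ_0·tan(βl)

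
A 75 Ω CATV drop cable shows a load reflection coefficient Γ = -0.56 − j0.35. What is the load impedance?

Z_L ≈ 16.5 − j20.5 Ω

Z_L = Z_0·(1 + Γ)/(1 − Γ) = 75·(0.44 − j0.35)/(1.56 + j0.35)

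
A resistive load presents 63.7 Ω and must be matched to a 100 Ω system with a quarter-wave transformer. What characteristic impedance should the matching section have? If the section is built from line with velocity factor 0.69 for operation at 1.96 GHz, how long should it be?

Z_qwt ≈ 79.8 Ω; length ≈ 2.64 cm

Z_qwt = √(Z_0·R_L) = √(100 × 63.7) = √6370
λ = 0.69·c/f = 0.106 m, so l = λ/4 = 0.0264 m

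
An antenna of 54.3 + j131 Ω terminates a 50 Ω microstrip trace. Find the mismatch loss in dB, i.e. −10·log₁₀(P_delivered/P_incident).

Γ = (4.3 + j131)/(104.3 + j131), |Γ| = 0.783
|Γ|² = 0.613, so P_del/P_inc = 1 − |Γ|² = 0.387
ML = −10·log₁₀(1 − |Γ|²)

mismatch loss ≈ 4.12 dB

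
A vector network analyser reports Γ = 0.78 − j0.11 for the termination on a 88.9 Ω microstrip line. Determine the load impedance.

Z_L ≈ 558 − j323 Ω

Z_L = Z_0·(1 + Γ)/(1 − Γ) = 88.9·(1.78 − j0.11)/(0.22 + j0.11)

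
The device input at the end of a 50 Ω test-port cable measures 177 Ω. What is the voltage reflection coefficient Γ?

Γ = 0.559

Γ = (Z_L − Z_0)/(Z_L + Z_0) = (177 − 50)/(177 + 50) = 127/227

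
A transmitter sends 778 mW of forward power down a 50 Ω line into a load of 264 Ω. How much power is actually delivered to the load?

P_delivered ≈ 417 mW

Γ = (264 − 50)/(264 + 50) = 0.682
|Γ|² = 0.464
P_refl = |Γ|²·P_inc = 361 mW, P_del = (1 − |Γ|²)·P_inc = 417 mW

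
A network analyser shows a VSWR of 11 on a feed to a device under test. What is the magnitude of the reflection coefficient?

|Γ| ≈ 0.833

|Γ| = (S − 1)/(S + 1) = (11 − 1)/(11 + 1) = 10/12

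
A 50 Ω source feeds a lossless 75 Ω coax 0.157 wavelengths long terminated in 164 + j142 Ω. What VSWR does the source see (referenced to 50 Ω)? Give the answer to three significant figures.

VSWR ≈ 4.53

βl = 2π × 0.157 = 56.5°
tan(βl) = 1.51
Z_in = Z_0·(Z_L + jZ_0·tanβl)/(Z_0 + jZ_L·tanβl) = 37.4 − j70.7 Ω
Γ_s = (Z_in − Z_s)/(Z_in + Z_s) = (-12.6 − j70.7)/(87.4 − j70.7), |Γ_s| = 0.639
VSWR = (1 + |Γ_s|)/(1 − |Γ_s|)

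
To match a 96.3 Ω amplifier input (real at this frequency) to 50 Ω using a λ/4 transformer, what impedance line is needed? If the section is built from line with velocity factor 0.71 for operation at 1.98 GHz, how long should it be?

Z_qwt ≈ 69.4 Ω; length ≈ 2.69 cm

Z_qwt = √(Z_0·R_L) = √(50 × 96.3) = √4815
λ = 0.71·c/f = 0.108 m, so l = λ/4 = 0.0269 m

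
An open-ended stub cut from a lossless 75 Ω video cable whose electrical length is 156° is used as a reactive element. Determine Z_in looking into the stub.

tan(βl) = -0.445
For an open-ended stub, Z_in = −jZ_0·cot(βl) = −jZ_0/tan(βl)

Z_in ≈ +j168 Ω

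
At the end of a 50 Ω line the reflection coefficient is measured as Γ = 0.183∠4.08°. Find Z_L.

Z_L = Z_0·(1 + Γ)/(1 − Γ) = 50·(1.18 + j0.013)/(0.817 − j0.013)

Z_L ≈ 72.3 + j1.95 Ω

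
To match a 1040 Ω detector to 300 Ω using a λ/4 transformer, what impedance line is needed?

Z_qwt = √(Z_0·R_L) = √(300 × 1040) = √312000

Z_qwt ≈ 559 Ω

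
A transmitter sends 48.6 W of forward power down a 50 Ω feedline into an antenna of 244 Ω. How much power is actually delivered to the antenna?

P_delivered ≈ 27.4 W

Γ = (244 − 50)/(244 + 50) = 0.66
|Γ|² = 0.435
P_refl = |Γ|²·P_inc = 21.2 W, P_del = (1 − |Γ|²)·P_inc = 27.4 W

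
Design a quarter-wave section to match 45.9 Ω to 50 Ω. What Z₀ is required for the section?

Z_qwt ≈ 47.9 Ω

Z_qwt = √(Z_0·R_L) = √(50 × 45.9) = √2295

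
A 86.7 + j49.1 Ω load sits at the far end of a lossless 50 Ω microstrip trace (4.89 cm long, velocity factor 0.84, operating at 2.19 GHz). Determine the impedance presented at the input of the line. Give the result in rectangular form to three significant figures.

Z_in ≈ 36 + j36.9 Ω

λ = v/f = 0.84·c / 2.19 GHz = 0.115 m
βl = 2π·l/λ = 2π × 0.425 = 153°
tan(βl) = tan(153°) = -0.51
Z_in = Z_0·(Z_L + jZ_0·tanβl)/(Z_0 + jZ_L·tanβl)
     = 50·(86.7 + j23.6)/(75 − j44.2)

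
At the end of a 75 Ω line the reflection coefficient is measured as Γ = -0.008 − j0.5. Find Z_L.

Z_L ≈ 44.4 − j59.2 Ω

Z_L = Z_0·(1 + Γ)/(1 − Γ) = 75·(0.992 − j0.5)/(1.01 + j0.5)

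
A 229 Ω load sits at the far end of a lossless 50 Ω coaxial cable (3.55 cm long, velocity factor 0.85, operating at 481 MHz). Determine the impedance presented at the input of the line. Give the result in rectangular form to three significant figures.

λ = v/f = 0.85·c / 481 MHz = 0.53 m
βl = 2π·l/λ = 2π × 0.067 = 24.1°
tan(βl) = tan(24.1°) = 0.447
Z_in = Z_0·(Z_L + jZ_0·tanβl)/(Z_0 + jZ_L·tanβl)
     = 50·(229 + j22.4)/(50 + j102)

Z_in ≈ 52.9 − j86 Ω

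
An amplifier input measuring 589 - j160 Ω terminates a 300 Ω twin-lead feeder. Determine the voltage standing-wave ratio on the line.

Γ = (Z_L − Z_0)/(Z_L + Z_0) = (289 − j160)/(889 − j160)
|Γ| = 330/903 = 0.366
VSWR = (1 + |Γ|)/(1 − |Γ|) = 1.37/0.634

VSWR ≈ 2.15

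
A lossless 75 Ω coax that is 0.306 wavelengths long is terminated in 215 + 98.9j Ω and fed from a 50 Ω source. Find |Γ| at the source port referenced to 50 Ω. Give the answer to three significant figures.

βl = 2π × 0.306 = 110°
tan(βl) = -2.72
Z_in = Z_0·(Z_L + jZ_0·tanβl)/(Z_0 + jZ_L·tanβl) = 22.1 + j14.6 Ω
Γ_s = (Z_in − Z_s)/(Z_in + Z_s) = (-27.9 + j14.6)/(72.1 + j14.6), |Γ_s| = 0.429

|Γ| ≈ 0.429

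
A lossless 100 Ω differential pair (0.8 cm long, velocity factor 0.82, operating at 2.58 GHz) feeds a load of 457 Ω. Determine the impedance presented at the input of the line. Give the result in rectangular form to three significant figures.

λ = v/f = 0.82·c / 2.58 GHz = 0.0953 m
βl = 2π·l/λ = 2π × 0.0839 = 30.2°
tan(βl) = tan(30.2°) = 0.582
Z_in = Z_0·(Z_L + jZ_0·tanβl)/(Z_0 + jZ_L·tanβl)
     = 100·(457 + j58.2)/(100 + j266)

Z_in ≈ 75.8 − j143 Ω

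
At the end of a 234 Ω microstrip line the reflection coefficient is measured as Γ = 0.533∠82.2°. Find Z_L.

Z_L ≈ 147 + j217 Ω

Z_L = Z_0·(1 + Γ)/(1 − Γ) = 234·(1.07 + j0.528)/(0.928 − j0.528)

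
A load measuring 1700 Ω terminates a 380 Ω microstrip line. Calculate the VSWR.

VSWR ≈ 4.47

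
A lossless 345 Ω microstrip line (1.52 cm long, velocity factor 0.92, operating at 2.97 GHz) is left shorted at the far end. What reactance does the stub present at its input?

λ = v/f = 0.92·c / 2.97 GHz = 0.0929 m
βl = 2π·l/λ = 2π × 0.164 = 58.9°
tan(βl) = 1.66
For a shorted stub, Z_in = jZ_0·tan(βl)

X_in ≈ 572 Ω (inductive)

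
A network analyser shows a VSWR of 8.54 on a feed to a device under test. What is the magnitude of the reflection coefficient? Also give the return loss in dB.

|Γ| ≈ 0.79; return loss ≈ 2.04 dB

|Γ| = (S − 1)/(S + 1) = (8.54 − 1)/(8.54 + 1) = 7.54/9.54
RL = −20·log₁₀|Γ| = −20·log₁₀(0.79)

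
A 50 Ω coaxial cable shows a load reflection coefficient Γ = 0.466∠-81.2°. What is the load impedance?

Z_L = Z_0·(1 + Γ)/(1 − Γ) = 50·(1.07 − j0.461)/(0.929 + j0.461)

Z_L ≈ 36.4 − j42.9 Ω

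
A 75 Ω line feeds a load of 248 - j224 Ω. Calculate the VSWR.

Γ = (Z_L − Z_0)/(Z_L + Z_0) = (173 − j224)/(323 − j224)
|Γ| = 283/393 = 0.72
VSWR = (1 + |Γ|)/(1 − |Γ|) = 1.72/0.28

VSWR ≈ 6.14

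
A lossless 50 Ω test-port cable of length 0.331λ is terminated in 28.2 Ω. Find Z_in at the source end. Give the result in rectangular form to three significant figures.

βl = 2π × 0.331 = 119°
tan(βl) = tan(119°) = -1.79
Z_in = Z_0·(Z_L + jZ_0·tanβl)/(Z_0 + jZ_L·tanβl)
     = 50·(28.2 − j89.6)/(50 − j50.5)

Z_in ≈ 58.8 − j30.2 Ω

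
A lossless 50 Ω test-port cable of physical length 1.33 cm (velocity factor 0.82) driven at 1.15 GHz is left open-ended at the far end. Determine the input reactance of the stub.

λ = v/f = 0.82·c / 1.15 GHz = 0.214 m
βl = 2π·l/λ = 2π × 0.0622 = 22.4°
tan(βl) = 0.412
For an open-ended stub, Z_in = −jZ_0·cot(βl) = −jZ_0/tan(βl)

X_in ≈ -121 Ω (capacitive)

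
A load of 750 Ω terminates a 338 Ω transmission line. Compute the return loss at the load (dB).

RL ≈ 8.43 dB

Γ = (750 − 338)/(750 + 338) = 0.379
RL = −20·log₁₀|Γ| = −20·log₁₀(0.379)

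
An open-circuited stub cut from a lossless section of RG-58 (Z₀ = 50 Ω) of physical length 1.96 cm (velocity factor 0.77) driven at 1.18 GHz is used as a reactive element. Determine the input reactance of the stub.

X_in ≈ -68.7 Ω (capacitive)

λ = v/f = 0.77·c / 1.18 GHz = 0.196 m
βl = 2π·l/λ = 2π × 0.1 = 36°
tan(βl) = 0.728
For an open-circuited stub, Z_in = −jZ_0·cot(βl) = −jZ_0/tan(βl)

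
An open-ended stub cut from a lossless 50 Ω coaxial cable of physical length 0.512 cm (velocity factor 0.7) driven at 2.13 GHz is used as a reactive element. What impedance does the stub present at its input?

Z_in ≈ −j148 Ω

λ = v/f = 0.7·c / 2.13 GHz = 0.0986 m
βl = 2π·l/λ = 2π × 0.0519 = 18.7°
tan(βl) = 0.338
For an open-ended stub, Z_in = −jZ_0·cot(βl) = −jZ_0/tan(βl)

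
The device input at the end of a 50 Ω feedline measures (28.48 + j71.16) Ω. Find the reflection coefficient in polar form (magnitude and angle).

Γ = (Z_L − Z_0)/(Z_L + Z_0) = (-21.52 + j71.16)/(78.48 + j71.16)
|Γ| = 74.3/106 = 0.702

Γ ≈ 0.702 ∠ 64.6°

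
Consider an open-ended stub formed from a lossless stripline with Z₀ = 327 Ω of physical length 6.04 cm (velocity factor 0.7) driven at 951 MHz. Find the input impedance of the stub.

Z_in ≈ +j48.7 Ω

λ = v/f = 0.7·c / 951 MHz = 0.221 m
βl = 2π·l/λ = 2π × 0.274 = 98.5°
tan(βl) = -6.72
For an open-ended stub, Z_in = −jZ_0·cot(βl) = −jZ_0/tan(βl)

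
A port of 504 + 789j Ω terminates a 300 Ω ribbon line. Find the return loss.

Γ = (204 + j789)/(804 + j789), |Γ| = 0.723
RL = −20·log₁₀|Γ| = −20·log₁₀(0.723)

RL ≈ 2.81 dB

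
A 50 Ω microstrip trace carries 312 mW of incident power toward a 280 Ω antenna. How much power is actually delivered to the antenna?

Γ = (280 − 50)/(280 + 50) = 0.697
|Γ|² = 0.486
P_refl = |Γ|²·P_inc = 152 mW, P_del = (1 − |Γ|²)·P_inc = 160 mW

P_delivered ≈ 160 mW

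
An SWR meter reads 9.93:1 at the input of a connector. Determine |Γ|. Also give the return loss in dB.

|Γ| = (S − 1)/(S + 1) = (9.93 − 1)/(9.93 + 1) = 8.93/10.9
RL = −20·log₁₀|Γ| = −20·log₁₀(0.817)

|Γ| ≈ 0.817; return loss ≈ 1.76 dB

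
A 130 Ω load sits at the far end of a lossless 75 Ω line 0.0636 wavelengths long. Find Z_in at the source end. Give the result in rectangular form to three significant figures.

βl = 2π × 0.0636 = 22.9°
tan(βl) = tan(22.9°) = 0.422
Z_in = Z_0·(Z_L + jZ_0·tanβl)/(Z_0 + jZ_L·tanβl)
     = 75·(130 + j31.7)/(75 + j54.9)

Z_in ≈ 99.7 − j41.3 Ω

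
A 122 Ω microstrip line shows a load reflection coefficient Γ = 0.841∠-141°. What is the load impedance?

Z_L = Z_0·(1 + Γ)/(1 − Γ) = 122·(0.346 − j0.529)/(1.65 + j0.529)

Z_L ≈ 11.8 − j42.8 Ω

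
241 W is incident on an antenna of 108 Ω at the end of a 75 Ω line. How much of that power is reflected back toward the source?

P_reflected ≈ 7.84 W

Γ = (108 − 75)/(108 + 75) = 0.18
|Γ|² = 0.0325
P_refl = |Γ|²·P_inc = 7.84 W, P_del = (1 − |Γ|²)·P_inc = 233 W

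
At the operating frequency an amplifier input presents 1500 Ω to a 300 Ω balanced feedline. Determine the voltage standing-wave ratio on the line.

Γ = (1500 − 300)/(1500 + 300) = 0.667
VSWR = (1 + 0.667)/(1 − 0.667)

VSWR ≈ 5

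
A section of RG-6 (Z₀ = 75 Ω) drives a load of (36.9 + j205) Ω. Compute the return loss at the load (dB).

RL ≈ 0.985 dB

Γ = (-38.1 + j205)/(111.9 + j205), |Γ| = 0.893
RL = −20·log₁₀|Γ| = −20·log₁₀(0.893)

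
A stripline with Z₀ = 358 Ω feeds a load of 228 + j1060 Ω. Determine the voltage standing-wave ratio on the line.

VSWR ≈ 15.9

Γ = (Z_L − Z_0)/(Z_L + Z_0) = (-130 + j1060)/(586 + j1060)
|Γ| = 1070/1210 = 0.882
VSWR = (1 + |Γ|)/(1 − |Γ|) = 1.88/0.118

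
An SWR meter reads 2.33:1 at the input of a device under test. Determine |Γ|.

|Γ| = (S − 1)/(S + 1) = (2.33 − 1)/(2.33 + 1) = 1.33/3.33

|Γ| ≈ 0.399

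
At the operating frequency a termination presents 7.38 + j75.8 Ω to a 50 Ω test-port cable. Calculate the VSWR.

Γ = (Z_L − Z_0)/(Z_L + Z_0) = (-42.62 + j75.8)/(57.38 + j75.8)
|Γ| = 87/95.1 = 0.915
VSWR = (1 + |Γ|)/(1 − |Γ|) = 1.91/0.0853

VSWR ≈ 22.4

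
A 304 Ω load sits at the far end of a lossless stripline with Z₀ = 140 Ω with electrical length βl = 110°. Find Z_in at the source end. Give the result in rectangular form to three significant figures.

Z_in ≈ 71 + j39.1 Ω

tan(βl) = tan(110°) = -2.75
Z_in = Z_0·(Z_L + jZ_0·tanβl)/(Z_0 + jZ_L·tanβl)
     = 140·(304 − j385)/(140 − j835)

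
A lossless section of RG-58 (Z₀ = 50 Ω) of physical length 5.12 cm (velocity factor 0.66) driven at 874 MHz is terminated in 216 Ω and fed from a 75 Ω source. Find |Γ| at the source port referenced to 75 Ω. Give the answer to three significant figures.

|Γ| ≈ 0.73

λ = v/f = 0.66·c / 874 MHz = 0.227 m
βl = 2π·l/λ = 2π × 0.226 = 81.4°
tan(βl) = 6.58
Z_in = Z_0·(Z_L + jZ_0·tanβl)/(Z_0 + jZ_L·tanβl) = 11.8 − j7.18 Ω
Γ_s = (Z_in − Z_s)/(Z_in + Z_s) = (-63.2 − j7.18)/(86.8 − j7.18), |Γ_s| = 0.73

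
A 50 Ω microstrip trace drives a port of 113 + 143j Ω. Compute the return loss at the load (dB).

Γ = (63 + j143)/(163 + j143), |Γ| = 0.721
RL = −20·log₁₀|Γ| = −20·log₁₀(0.721)

RL ≈ 2.85 dB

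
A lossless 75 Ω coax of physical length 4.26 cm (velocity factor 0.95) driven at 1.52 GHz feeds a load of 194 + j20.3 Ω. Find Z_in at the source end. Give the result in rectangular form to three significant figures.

Z_in ≈ 29.5 − j12.3 Ω

λ = v/f = 0.95·c / 1.52 GHz = 0.188 m
βl = 2π·l/λ = 2π × 0.227 = 81.8°
tan(βl) = tan(81.8°) = 6.93
Z_in = Z_0·(Z_L + jZ_0·tanβl)/(Z_0 + jZ_L·tanβl)
     = 75·(194 + j540)/(-65.7 + j1340)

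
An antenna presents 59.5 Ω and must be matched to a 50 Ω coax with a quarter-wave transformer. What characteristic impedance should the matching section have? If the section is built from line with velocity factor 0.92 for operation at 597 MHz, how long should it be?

Z_qwt ≈ 54.5 Ω; length ≈ 11.6 cm

Z_qwt = √(Z_0·R_L) = √(50 × 59.5) = √2975
λ = 0.92·c/f = 0.462 m, so l = λ/4 = 0.116 m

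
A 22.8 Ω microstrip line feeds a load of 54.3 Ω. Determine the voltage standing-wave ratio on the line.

Γ = (54.3 − 22.8)/(54.3 + 22.8) = 0.409
VSWR = (1 + 0.409)/(1 − 0.409)

VSWR ≈ 2.38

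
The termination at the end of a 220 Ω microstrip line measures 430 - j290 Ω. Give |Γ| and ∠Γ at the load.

Γ ≈ 0.503 ∠ -30°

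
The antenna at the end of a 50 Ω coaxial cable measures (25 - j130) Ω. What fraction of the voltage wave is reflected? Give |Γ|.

|Γ| ≈ 0.882

Γ = (Z_L − Z_0)/(Z_L + Z_0) = (-25 − j130)/(75 − j130)
|Γ| = 132/150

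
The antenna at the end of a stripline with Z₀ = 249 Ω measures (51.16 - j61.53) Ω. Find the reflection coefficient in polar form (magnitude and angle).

Γ ≈ 0.676 ∠ -151°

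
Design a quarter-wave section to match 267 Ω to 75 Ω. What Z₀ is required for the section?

Z_qwt = √(Z_0·R_L) = √(75 × 267) = √20020

Z_qwt ≈ 142 Ω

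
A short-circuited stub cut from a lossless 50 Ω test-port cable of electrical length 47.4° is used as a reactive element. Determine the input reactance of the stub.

tan(βl) = 1.09
For a short-circuited stub, Z_in = jZ_0·tan(βl)

X_in ≈ 54.4 Ω (inductive)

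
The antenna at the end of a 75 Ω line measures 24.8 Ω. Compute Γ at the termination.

Γ = -0.503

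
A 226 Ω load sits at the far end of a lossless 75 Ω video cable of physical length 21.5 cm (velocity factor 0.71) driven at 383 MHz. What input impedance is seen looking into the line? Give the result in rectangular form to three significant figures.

λ = v/f = 0.71·c / 383 MHz = 0.556 m
βl = 2π·l/λ = 2π × 0.387 = 139°
tan(βl) = tan(139°) = -0.864
Z_in = Z_0·(Z_L + jZ_0·tanβl)/(Z_0 + jZ_L·tanβl)
     = 75·(226 − j64.8)/(75 − j195)

Z_in ≈ 50.7 + j67.3 Ω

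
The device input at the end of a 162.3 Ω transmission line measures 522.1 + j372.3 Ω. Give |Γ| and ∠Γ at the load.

Γ = (Z_L − Z_0)/(Z_L + Z_0) = (359.8 + j372.3)/(684.4 + j372.3)
|Γ| = 518/779 = 0.665

Γ ≈ 0.665 ∠ 17.4°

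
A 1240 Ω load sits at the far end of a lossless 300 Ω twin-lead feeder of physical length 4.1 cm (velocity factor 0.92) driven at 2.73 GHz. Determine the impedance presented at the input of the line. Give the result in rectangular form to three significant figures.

λ = v/f = 0.92·c / 2.73 GHz = 0.101 m
βl = 2π·l/λ = 2π × 0.406 = 146°
tan(βl) = tan(146°) = -0.675
Z_in = Z_0·(Z_L + jZ_0·tanβl)/(Z_0 + jZ_L·tanβl)
     = 300·(1240 − j202)/(300 − j837)

Z_in ≈ 206 + j371 Ω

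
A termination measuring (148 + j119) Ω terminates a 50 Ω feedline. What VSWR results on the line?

VSWR ≈ 5.01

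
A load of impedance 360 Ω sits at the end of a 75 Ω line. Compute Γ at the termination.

Γ = 0.655

Γ = (Z_L − Z_0)/(Z_L + Z_0) = (360 − 75)/(360 + 75) = 285/435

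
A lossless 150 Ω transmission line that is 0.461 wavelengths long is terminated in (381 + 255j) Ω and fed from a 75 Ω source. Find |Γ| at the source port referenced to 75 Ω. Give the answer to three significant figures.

|Γ| ≈ 0.738

βl = 2π × 0.461 = 166°
tan(βl) = -0.25
Z_in = Z_0·(Z_L + jZ_0·tanβl)/(Z_0 + jZ_L·tanβl) = 166 + j227 Ω
Γ_s = (Z_in − Z_s)/(Z_in + Z_s) = (91.3 + j227)/(241 + j227), |Γ_s| = 0.738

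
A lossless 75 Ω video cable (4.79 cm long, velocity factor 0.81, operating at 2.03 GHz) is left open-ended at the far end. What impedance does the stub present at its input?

λ = v/f = 0.81·c / 2.03 GHz = 0.12 m
βl = 2π·l/λ = 2π × 0.4 = 144°
tan(βl) = -0.725
For an open-ended stub, Z_in = −jZ_0·cot(βl) = −jZ_0/tan(βl)

Z_in ≈ +j103 Ω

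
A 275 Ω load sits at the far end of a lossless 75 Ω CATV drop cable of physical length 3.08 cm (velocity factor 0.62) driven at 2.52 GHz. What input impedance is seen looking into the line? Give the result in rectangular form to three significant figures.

λ = v/f = 0.62·c / 2.52 GHz = 0.0738 m
βl = 2π·l/λ = 2π × 0.417 = 150°
tan(βl) = tan(150°) = -0.572
Z_in = Z_0·(Z_L + jZ_0·tanβl)/(Z_0 + jZ_L·tanβl)
     = 75·(275 − j42.9)/(75 − j157)

Z_in ≈ 67.6 + j98.9 Ω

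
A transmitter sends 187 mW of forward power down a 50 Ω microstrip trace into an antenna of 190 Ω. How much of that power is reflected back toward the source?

P_reflected ≈ 63.6 mW

Γ = (190 − 50)/(190 + 50) = 0.583
|Γ|² = 0.34
P_refl = |Γ|²·P_inc = 63.6 mW, P_del = (1 − |Γ|²)·P_inc = 123 mW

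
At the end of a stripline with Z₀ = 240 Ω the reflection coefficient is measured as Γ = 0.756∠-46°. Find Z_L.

Z_L ≈ 197 − j501 Ω

Z_L = Z_0·(1 + Γ)/(1 − Γ) = 240·(1.53 − j0.544)/(0.475 + j0.544)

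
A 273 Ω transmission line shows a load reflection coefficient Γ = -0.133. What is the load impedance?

Z_L = Z_0·(1 + Γ)/(1 − Γ) = 273·(0.867)/(1.13)

Z_L ≈ 209 Ω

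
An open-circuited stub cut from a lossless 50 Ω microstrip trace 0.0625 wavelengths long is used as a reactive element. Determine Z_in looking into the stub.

Z_in ≈ −j121 Ω

βl = 2π × 0.0625 = 22.5°
tan(βl) = 0.414
For an open-circuited stub, Z_in = −jZ_0·cot(βl) = −jZ_0/tan(βl)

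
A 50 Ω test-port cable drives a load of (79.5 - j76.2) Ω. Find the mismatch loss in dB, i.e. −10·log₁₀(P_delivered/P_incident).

Γ = (29.5 − j76.2)/(129.5 − j76.2), |Γ| = 0.544
|Γ|² = 0.296, so P_del/P_inc = 1 − |Γ|² = 0.704
ML = −10·log₁₀(1 − |Γ|²)

mismatch loss ≈ 1.52 dB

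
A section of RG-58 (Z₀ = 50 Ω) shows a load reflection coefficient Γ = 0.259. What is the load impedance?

Z_L = Z_0·(1 + Γ)/(1 − Γ) = 50·(1.26)/(0.741)

Z_L ≈ 85 Ω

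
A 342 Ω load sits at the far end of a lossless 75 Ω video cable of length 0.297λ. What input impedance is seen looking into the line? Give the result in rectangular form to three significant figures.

Z_in ≈ 17.9 + j21.6 Ω

βl = 2π × 0.297 = 107°
tan(βl) = tan(107°) = -3.29
Z_in = Z_0·(Z_L + jZ_0·tanβl)/(Z_0 + jZ_L·tanβl)
     = 75·(342 − j247)/(75 − j1120)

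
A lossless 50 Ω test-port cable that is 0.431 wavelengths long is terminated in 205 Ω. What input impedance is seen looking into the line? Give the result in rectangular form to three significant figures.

βl = 2π × 0.431 = 155°
tan(βl) = tan(155°) = -0.463
Z_in = Z_0·(Z_L + jZ_0·tanβl)/(Z_0 + jZ_L·tanβl)
     = 50·(205 − j23.1)/(50 − j94.9)

Z_in ≈ 54.1 + j79.5 Ω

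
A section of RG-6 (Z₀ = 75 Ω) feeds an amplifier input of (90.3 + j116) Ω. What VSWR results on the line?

Γ = (Z_L − Z_0)/(Z_L + Z_0) = (15.3 + j116)/(165.3 + j116)
|Γ| = 117/202 = 0.579
VSWR = (1 + |Γ|)/(1 − |Γ|) = 1.58/0.421

VSWR ≈ 3.76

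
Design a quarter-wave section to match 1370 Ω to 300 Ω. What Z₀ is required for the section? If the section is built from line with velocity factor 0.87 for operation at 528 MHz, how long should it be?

Z_qwt = √(Z_0·R_L) = √(300 × 1370) = √411000
λ = 0.87·c/f = 0.494 m, so l = λ/4 = 0.124 m

Z_qwt ≈ 641 Ω; length ≈ 12.4 cm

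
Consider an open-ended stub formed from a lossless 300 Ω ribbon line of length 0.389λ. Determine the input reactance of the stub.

βl = 2π × 0.389 = 140°
tan(βl) = -0.838
For an open-ended stub, Z_in = −jZ_0·cot(βl) = −jZ_0/tan(βl)

X_in ≈ 358 Ω (inductive)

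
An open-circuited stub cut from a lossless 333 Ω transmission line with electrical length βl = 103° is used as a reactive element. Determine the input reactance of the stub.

tan(βl) = -4.33
For an open-circuited stub, Z_in = −jZ_0·cot(βl) = −jZ_0/tan(βl)

X_in ≈ 76.9 Ω (inductive)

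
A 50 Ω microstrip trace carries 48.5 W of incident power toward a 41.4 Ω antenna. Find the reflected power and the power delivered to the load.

Γ = (41.4 − 50)/(41.4 + 50) = -0.0941
|Γ|² = 0.00885
P_refl = |Γ|²·P_inc = 0.429 W, P_del = (1 − |Γ|²)·P_inc = 48.1 W

P_reflected ≈ 0.429 W; P_delivered ≈ 48.1 W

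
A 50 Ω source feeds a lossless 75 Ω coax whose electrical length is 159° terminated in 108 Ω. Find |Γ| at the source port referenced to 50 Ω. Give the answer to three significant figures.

|Γ| ≈ 0.346

tan(βl) = -0.384
Z_in = Z_0·(Z_L + jZ_0·tanβl)/(Z_0 + jZ_L·tanβl) = 94.9 + j23.7 Ω
Γ_s = (Z_in − Z_s)/(Z_in + Z_s) = (44.9 + j23.7)/(145 + j23.7), |Γ_s| = 0.346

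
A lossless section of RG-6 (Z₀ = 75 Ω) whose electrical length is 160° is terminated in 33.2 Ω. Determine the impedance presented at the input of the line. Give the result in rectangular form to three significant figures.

Z_in ≈ 36.6 − j21.4 Ω

tan(βl) = tan(160°) = -0.364
Z_in = Z_0·(Z_L + jZ_0·tanβl)/(Z_0 + jZ_L·tanβl)
     = 75·(33.2 − j27.3)/(75 − j12.1)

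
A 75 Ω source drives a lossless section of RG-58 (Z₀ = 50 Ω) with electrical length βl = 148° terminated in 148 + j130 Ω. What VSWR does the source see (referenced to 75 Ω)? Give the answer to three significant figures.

tan(βl) = -0.625
Z_in = Z_0·(Z_L + jZ_0·tanβl)/(Z_0 + jZ_L·tanβl) = 20 + j51.7 Ω
Γ_s = (Z_in − Z_s)/(Z_in + Z_s) = (-55 + j51.7)/(95 + j51.7), |Γ_s| = 0.698
VSWR = (1 + |Γ_s|)/(1 − |Γ_s|)

VSWR ≈ 5.63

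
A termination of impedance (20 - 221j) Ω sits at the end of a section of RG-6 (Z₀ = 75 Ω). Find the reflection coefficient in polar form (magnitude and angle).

Γ ≈ 0.947 ∠ -37.2°

Γ = (Z_L − Z_0)/(Z_L + Z_0) = (-55 − j221)/(95 − j221)
|Γ| = 228/241 = 0.947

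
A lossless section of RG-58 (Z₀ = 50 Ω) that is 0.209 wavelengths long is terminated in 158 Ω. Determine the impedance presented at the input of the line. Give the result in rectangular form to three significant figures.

Z_in ≈ 16.8 − j11.8 Ω

βl = 2π × 0.209 = 75.2°
tan(βl) = tan(75.2°) = 3.8
Z_in = Z_0·(Z_L + jZ_0·tanβl)/(Z_0 + jZ_L·tanβl)
     = 50·(158 + j190)/(50 + j600)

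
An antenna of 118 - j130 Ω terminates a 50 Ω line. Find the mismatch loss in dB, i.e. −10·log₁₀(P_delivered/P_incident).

mismatch loss ≈ 2.81 dB

Γ = (68 − j130)/(168 − j130), |Γ| = 0.691
|Γ|² = 0.477, so P_del/P_inc = 1 − |Γ|² = 0.523
ML = −10·log₁₀(1 − |Γ|²)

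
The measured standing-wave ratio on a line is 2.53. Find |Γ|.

|Γ| = (S − 1)/(S + 1) = (2.53 − 1)/(2.53 + 1) = 1.53/3.53

|Γ| ≈ 0.433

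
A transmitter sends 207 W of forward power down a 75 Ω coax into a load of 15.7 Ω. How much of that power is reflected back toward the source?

Γ = (15.7 − 75)/(15.7 + 75) = -0.654
|Γ|² = 0.427
P_refl = |Γ|²·P_inc = 88.5 W, P_del = (1 − |Γ|²)·P_inc = 119 W

P_reflected ≈ 88.5 W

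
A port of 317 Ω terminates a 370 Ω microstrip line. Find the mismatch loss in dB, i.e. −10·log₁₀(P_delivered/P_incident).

Γ = (317 − 370)/(317 + 370) = -0.0771
|Γ|² = 0.00595, so P_del/P_inc = 1 − |Γ|² = 0.994
ML = −10·log₁₀(1 − |Γ|²)

mismatch loss ≈ 0.0259 dB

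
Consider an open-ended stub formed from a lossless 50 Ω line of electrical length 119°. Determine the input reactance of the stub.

X_in ≈ 27.7 Ω (inductive)

tan(βl) = -1.8
For an open-ended stub, Z_in = −jZ_0·cot(βl) = −jZ_0/tan(βl)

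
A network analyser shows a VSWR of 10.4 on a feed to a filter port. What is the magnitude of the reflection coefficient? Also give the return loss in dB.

|Γ| ≈ 0.825; return loss ≈ 1.68 dB

|Γ| = (S − 1)/(S + 1) = (10.4 − 1)/(10.4 + 1) = 9.4/11.4
RL = −20·log₁₀|Γ| = −20·log₁₀(0.825)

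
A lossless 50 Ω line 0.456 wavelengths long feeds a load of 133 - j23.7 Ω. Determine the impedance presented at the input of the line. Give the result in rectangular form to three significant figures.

Z_in ≈ 109 + j51.3 Ω

βl = 2π × 0.456 = 164°
tan(βl) = tan(164°) = -0.284
Z_in = Z_0·(Z_L + jZ_0·tanβl)/(Z_0 + jZ_L·tanβl)
     = 50·(133 − j37.9)/(43.3 − j37.7)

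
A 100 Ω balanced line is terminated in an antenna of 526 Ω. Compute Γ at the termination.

Γ = (Z_L − Z_0)/(Z_L + Z_0) = (526 − 100)/(526 + 100) = 426/626

Γ = 0.681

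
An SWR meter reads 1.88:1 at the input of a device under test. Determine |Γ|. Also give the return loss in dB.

|Γ| ≈ 0.306; return loss ≈ 10.3 dB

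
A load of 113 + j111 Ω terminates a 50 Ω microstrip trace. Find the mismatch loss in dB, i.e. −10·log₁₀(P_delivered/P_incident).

Γ = (63 + j111)/(163 + j111), |Γ| = 0.647
|Γ|² = 0.419, so P_del/P_inc = 1 − |Γ|² = 0.581
ML = −10·log₁₀(1 − |Γ|²)

mismatch loss ≈ 2.36 dB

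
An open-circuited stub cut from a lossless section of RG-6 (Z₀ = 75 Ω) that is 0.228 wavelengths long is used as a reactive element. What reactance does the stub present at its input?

X_in ≈ -10.4 Ω (capacitive)

βl = 2π × 0.228 = 82.1°
tan(βl) = 7.19
For an open-circuited stub, Z_in = −jZ_0·cot(βl) = −jZ_0/tan(βl)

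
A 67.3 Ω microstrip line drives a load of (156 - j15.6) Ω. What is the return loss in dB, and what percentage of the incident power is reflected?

Γ = (88.7 − j15.6)/(223.3 − j15.6), |Γ| = 0.402
RL = −20·log₁₀(0.402) = 7.91 dB
P_refl/P_inc = |Γ|² = 0.162

RL ≈ 7.91 dB; 16.2% of incident power reflected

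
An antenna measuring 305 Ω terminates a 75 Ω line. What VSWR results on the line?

VSWR ≈ 4.07

Γ = (305 − 75)/(305 + 75) = 0.605
VSWR = (1 + 0.605)/(1 − 0.605)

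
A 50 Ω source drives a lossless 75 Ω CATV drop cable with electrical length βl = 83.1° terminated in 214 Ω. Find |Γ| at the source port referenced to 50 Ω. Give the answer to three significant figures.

|Γ| ≈ 0.321

tan(βl) = 8.26
Z_in = Z_0·(Z_L + jZ_0·tanβl)/(Z_0 + jZ_L·tanβl) = 26.6 − j7.95 Ω
Γ_s = (Z_in − Z_s)/(Z_in + Z_s) = (-23.4 − j7.95)/(76.6 − j7.95), |Γ_s| = 0.321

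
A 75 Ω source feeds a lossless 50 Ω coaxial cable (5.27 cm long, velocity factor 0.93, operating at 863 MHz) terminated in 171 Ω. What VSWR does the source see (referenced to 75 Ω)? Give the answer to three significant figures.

VSWR ≈ 4.39

λ = v/f = 0.93·c / 863 MHz = 0.323 m
βl = 2π·l/λ = 2π × 0.163 = 58.7°
tan(βl) = 1.64
Z_in = Z_0·(Z_L + jZ_0·tanβl)/(Z_0 + jZ_L·tanβl) = 19.4 − j27 Ω
Γ_s = (Z_in − Z_s)/(Z_in + Z_s) = (-55.6 − j27)/(94.4 − j27), |Γ_s| = 0.629
VSWR = (1 + |Γ_s|)/(1 − |Γ_s|)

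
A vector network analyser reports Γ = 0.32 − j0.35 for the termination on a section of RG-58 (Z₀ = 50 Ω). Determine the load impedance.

Z_L = Z_0·(1 + Γ)/(1 − Γ) = 50·(1.32 − j0.35)/(0.68 + j0.35)

Z_L ≈ 66.3 − j59.8 Ω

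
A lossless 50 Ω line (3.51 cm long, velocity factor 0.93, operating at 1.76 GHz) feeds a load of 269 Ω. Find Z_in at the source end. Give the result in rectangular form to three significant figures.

λ = v/f = 0.93·c / 1.76 GHz = 0.159 m
βl = 2π·l/λ = 2π × 0.221 = 79.7°
tan(βl) = tan(79.7°) = 5.51
Z_in = Z_0·(Z_L + jZ_0·tanβl)/(Z_0 + jZ_L·tanβl)
     = 50·(269 + j275)/(50 + j1480)

Z_in ≈ 9.59 − j8.75 Ω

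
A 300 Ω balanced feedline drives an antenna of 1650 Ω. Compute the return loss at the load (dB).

RL ≈ 3.19 dB

Γ = (1650 − 300)/(1650 + 300) = 0.692
RL = −20·log₁₀|Γ| = −20·log₁₀(0.692)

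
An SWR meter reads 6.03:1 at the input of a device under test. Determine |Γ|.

|Γ| = (S − 1)/(S + 1) = (6.03 − 1)/(6.03 + 1) = 5.03/7.03

|Γ| ≈ 0.716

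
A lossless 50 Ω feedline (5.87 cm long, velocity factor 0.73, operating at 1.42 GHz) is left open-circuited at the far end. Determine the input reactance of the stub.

λ = v/f = 0.73·c / 1.42 GHz = 0.154 m
βl = 2π·l/λ = 2π × 0.381 = 137°
tan(βl) = -0.932
For an open-circuited stub, Z_in = −jZ_0·cot(βl) = −jZ_0/tan(βl)

X_in ≈ 53.7 Ω (inductive)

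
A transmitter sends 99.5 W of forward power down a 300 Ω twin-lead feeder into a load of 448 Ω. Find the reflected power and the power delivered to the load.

Γ = (448 − 300)/(448 + 300) = 0.198
|Γ|² = 0.0391
P_refl = |Γ|²·P_inc = 3.9 W, P_del = (1 − |Γ|²)·P_inc = 95.6 W

P_reflected ≈ 3.9 W; P_delivered ≈ 95.6 W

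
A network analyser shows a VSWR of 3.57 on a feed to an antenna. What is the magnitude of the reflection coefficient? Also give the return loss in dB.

|Γ| ≈ 0.562; return loss ≈ 5 dB

|Γ| = (S − 1)/(S + 1) = (3.57 − 1)/(3.57 + 1) = 2.57/4.57
RL = −20·log₁₀|Γ| = −20·log₁₀(0.562)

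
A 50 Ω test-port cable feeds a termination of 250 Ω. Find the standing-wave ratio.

VSWR ≈ 5

For a purely resistive load, VSWR = R_L/Z_0 or Z_0/R_L (whichever > 1) = 250/50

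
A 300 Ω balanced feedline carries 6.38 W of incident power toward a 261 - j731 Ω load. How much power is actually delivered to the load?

|Γ| = |(-39 − j731)/(561 − j731)| = 0.794
|Γ|² = 0.631
P_refl = |Γ|²·P_inc = 4.03 W, P_del = (1 − |Γ|²)·P_inc = 2.35 W

P_delivered ≈ 2.35 W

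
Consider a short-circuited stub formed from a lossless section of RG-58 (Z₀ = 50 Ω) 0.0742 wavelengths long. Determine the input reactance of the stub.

X_in ≈ 25.2 Ω (inductive)

βl = 2π × 0.0742 = 26.7°
tan(βl) = 0.503
For a short-circuited stub, Z_in = jZ_0·tan(βl)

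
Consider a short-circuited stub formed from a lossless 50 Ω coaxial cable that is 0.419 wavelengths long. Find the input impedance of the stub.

Z_in ≈ −j27.9 Ω

βl = 2π × 0.419 = 151°
tan(βl) = -0.558
For a short-circuited stub, Z_in = jZ_0·tan(βl)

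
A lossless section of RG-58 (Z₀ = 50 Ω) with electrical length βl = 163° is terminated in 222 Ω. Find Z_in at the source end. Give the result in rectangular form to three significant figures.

Z_in ≈ 85.4 + j101 Ω

tan(βl) = tan(163°) = -0.306
Z_in = Z_0·(Z_L + jZ_0·tanβl)/(Z_0 + jZ_L·tanβl)
     = 50·(222 − j15.3)/(50 − j67.9)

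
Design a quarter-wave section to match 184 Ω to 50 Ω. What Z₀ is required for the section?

Z_qwt ≈ 95.9 Ω

Z_qwt = √(Z_0·R_L) = √(50 × 184) = √9200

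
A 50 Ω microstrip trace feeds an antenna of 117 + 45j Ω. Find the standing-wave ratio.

Γ = (Z_L − Z_0)/(Z_L + Z_0) = (67 + j45)/(167 + j45)
|Γ| = 80.7/173 = 0.467
VSWR = (1 + |Γ|)/(1 − |Γ|) = 1.47/0.533

VSWR ≈ 2.75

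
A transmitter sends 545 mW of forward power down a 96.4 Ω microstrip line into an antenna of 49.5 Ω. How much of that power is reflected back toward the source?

P_reflected ≈ 56.3 mW

Γ = (49.5 − 96.4)/(49.5 + 96.4) = -0.321
|Γ|² = 0.103
P_refl = |Γ|²·P_inc = 56.3 mW, P_del = (1 − |Γ|²)·P_inc = 489 mW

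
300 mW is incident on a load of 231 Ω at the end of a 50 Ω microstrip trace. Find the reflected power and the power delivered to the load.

P_reflected ≈ 124 mW; P_delivered ≈ 176 mW

Γ = (231 − 50)/(231 + 50) = 0.644
|Γ|² = 0.415
P_refl = |Γ|²·P_inc = 124 mW, P_del = (1 − |Γ|²)·P_inc = 176 mW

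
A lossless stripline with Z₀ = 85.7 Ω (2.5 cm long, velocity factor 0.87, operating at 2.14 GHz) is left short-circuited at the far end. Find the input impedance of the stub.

λ = v/f = 0.87·c / 2.14 GHz = 0.122 m
βl = 2π·l/λ = 2π × 0.205 = 73.8°
tan(βl) = 3.44
For a short-circuited stub, Z_in = jZ_0·tan(βl)

Z_in ≈ +j295 Ω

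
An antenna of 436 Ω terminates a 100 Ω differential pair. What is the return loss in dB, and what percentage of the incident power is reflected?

RL ≈ 4.06 dB; 39.3% of incident power reflected

Γ = (436 − 100)/(436 + 100) = 0.627
RL = −20·log₁₀(0.627) = 4.06 dB
P_refl/P_inc = |Γ|² = 0.393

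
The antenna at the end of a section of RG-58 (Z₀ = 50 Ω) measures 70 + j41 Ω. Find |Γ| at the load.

Γ = (Z_L − Z_0)/(Z_L + Z_0) = (20 + j41)/(120 + j41)
|Γ| = 45.6/127

|Γ| ≈ 0.36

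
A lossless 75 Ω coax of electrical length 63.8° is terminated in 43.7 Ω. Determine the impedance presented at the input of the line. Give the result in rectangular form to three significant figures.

tan(βl) = tan(63.8°) = 2.03
Z_in = Z_0·(Z_L + jZ_0·tanβl)/(Z_0 + jZ_L·tanβl)
     = 75·(43.7 + j152)/(75 + j88.8)

Z_in ≈ 93.3 + j41.9 Ω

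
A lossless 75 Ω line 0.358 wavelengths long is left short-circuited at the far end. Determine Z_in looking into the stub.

Z_in ≈ −j93 Ω

βl = 2π × 0.358 = 129°
tan(βl) = -1.24
For a short-circuited stub, Z_in = jZ_0·tan(βl)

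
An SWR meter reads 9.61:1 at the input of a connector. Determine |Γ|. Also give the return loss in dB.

|Γ| ≈ 0.811; return loss ≈ 1.81 dB

|Γ| = (S − 1)/(S + 1) = (9.61 − 1)/(9.61 + 1) = 8.61/10.6
RL = −20·log₁₀|Γ| = −20·log₁₀(0.811)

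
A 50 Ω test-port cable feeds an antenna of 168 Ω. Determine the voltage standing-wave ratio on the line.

Γ = (168 − 50)/(168 + 50) = 0.541
VSWR = (1 + 0.541)/(1 − 0.541)

VSWR ≈ 3.36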